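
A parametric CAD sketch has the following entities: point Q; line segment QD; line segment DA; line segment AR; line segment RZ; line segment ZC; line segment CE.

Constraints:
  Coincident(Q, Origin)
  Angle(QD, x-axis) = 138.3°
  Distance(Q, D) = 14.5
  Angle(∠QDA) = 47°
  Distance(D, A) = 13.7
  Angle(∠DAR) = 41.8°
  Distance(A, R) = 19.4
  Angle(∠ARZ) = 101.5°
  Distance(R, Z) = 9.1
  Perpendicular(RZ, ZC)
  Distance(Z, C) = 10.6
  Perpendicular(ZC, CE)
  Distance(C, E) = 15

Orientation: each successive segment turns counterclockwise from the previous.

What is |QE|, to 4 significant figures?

2.679

RZ is perpendicular to ZC, so ZC runs at -142.0°; with |ZC| = 10.6, C = (-11.87, 11.35). ZC is perpendicular to CE, so CE runs at -52.00°; with |CE| = 15.0, E = (-2.637, -0.4740). Then |QE| = |E − Q| = 2.679.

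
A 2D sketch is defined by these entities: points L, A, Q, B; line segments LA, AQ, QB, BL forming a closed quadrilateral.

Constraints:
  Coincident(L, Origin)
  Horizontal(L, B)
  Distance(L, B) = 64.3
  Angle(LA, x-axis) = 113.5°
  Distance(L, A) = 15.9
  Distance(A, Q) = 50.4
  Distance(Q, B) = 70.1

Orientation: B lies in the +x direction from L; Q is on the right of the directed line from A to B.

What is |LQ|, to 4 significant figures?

35.03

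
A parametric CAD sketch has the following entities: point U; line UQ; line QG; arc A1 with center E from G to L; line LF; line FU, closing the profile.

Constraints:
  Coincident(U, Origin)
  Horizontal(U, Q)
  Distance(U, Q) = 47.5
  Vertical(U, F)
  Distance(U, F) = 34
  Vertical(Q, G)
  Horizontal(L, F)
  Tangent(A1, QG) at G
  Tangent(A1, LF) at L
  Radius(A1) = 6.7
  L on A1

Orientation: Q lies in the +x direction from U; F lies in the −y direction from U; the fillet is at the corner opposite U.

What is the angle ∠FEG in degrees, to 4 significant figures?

170.7°

The virtual corner opposite U is at (47.50, -34.00). A1 meets QG tangentially, so EG is at right angles to QG and tangency of A1 to LF means the radius EL is perpendicular to LF, with radius 6.7, so the center E sits 6.7 in from both sides at E = (40.80, -27.30). That places the tangent points at G = (47.50, -27.30) on QG and L = (40.80, -34.00) on LF. Then cos ∠FEG = EF·EG / (|EF||EG|), giving 170.7°.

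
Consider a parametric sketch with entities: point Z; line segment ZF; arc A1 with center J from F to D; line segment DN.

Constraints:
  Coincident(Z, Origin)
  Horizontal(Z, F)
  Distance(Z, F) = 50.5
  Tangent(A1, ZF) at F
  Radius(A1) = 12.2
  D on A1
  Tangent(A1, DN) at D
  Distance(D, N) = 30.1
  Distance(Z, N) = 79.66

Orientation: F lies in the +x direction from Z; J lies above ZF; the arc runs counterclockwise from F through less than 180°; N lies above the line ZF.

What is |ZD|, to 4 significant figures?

62.98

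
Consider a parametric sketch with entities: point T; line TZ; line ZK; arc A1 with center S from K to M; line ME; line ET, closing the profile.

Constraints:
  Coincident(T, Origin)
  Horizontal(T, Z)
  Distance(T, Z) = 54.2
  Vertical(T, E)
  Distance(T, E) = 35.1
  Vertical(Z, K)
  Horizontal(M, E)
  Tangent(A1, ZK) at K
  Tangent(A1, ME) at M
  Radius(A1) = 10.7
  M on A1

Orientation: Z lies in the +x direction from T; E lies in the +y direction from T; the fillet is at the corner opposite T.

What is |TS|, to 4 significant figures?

49.88

T is at the origin; TZ is horizontal with |TZ| = 54.2 and Z on the +x side, so Z = (54.20, 0.000). T and E share the same x with |TE| = 35.1 and E on the +y side, so E = (0.000, 35.10). The virtual corner opposite T is at (54.20, 35.10). Since A1 is tangent to ZK there, SK ⟂ ZK and A1 meets ME tangentially, so SM is at right angles to ME, with radius 10.7, so the center S sits 10.7 in from both sides at S = (43.50, 24.40). Then |TS| = |S − T| = 49.88.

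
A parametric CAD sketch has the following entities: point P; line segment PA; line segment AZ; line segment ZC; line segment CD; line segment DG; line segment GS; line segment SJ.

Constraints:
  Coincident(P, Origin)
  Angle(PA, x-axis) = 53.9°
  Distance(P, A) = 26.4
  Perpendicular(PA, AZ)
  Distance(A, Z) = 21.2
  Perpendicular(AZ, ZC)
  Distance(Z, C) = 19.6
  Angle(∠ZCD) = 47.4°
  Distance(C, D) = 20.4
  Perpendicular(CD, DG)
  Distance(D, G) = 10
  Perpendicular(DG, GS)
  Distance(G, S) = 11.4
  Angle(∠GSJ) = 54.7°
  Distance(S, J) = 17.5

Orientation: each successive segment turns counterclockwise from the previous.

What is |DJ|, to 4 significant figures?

4.472

P is at the origin; PA runs at 53.9° with length 26.4, so A = (15.55, 21.33). PA ⟂ AZ, so AZ runs at 143.9°; with |AZ| = 21.2, Z = (-1.575, 33.82). The perpendicularity gives ZC at right angles to AZ, so ZC runs at -126.1°; with |ZC| = 19.6, C = (-13.12, 17.99). ∠ZCD = 47.4° gives CD at 6.500° from the x-axis; with |CD| = 20.4, D = (7.146, 20.29). CD is perpendicular to DG, so DG runs at 96.50°; with |DG| = 10.0, G = (6.014, 30.23). DG is perpendicular to GS, so GS runs at -173.5°; with |GS| = 11.4, S = (-5.313, 28.94). ∠GSJ = 54.7° gives SJ at -48.20° from the x-axis; with |SJ| = 17.5, J = (6.352, 15.89). Then |DJ| = |J − D| = 4.472.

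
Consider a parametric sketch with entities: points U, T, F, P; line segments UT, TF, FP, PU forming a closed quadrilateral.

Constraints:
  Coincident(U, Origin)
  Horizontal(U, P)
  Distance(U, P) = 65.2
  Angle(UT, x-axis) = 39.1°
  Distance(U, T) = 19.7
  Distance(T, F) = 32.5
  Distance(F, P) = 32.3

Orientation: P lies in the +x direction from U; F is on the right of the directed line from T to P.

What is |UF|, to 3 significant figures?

37.9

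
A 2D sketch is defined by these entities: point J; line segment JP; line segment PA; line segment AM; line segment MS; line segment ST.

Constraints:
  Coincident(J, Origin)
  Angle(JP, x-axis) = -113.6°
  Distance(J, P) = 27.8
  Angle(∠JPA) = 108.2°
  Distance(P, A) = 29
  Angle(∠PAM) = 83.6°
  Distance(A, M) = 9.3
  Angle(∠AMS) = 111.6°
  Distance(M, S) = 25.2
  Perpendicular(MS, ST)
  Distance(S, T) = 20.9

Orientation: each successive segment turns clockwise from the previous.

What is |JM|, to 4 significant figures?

40.47

J is at the origin; JP runs at -113.6° with length 27.8, so P = (-11.13, -25.47). ∠JPA = 108.2° gives PA at 174.6° from the x-axis; with |PA| = 29.0, A = (-40.00, -22.75). ∠PAM = 83.6° gives AM at 78.20° from the x-axis; with |AM| = 9.3, M = (-38.10, -13.64). Then |JM| = |M − J| = 40.47.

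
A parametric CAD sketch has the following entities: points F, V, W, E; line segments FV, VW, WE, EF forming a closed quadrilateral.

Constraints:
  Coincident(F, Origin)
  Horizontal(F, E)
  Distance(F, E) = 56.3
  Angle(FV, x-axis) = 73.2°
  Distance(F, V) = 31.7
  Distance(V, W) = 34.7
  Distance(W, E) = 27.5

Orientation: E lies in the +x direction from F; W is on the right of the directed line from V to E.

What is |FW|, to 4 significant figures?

28.91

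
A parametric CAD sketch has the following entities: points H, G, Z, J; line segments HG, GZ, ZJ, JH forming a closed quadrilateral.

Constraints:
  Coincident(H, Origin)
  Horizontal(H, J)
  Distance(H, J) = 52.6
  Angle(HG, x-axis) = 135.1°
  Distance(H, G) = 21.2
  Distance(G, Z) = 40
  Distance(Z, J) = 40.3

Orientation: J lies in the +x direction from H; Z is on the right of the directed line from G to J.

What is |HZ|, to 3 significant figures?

18.8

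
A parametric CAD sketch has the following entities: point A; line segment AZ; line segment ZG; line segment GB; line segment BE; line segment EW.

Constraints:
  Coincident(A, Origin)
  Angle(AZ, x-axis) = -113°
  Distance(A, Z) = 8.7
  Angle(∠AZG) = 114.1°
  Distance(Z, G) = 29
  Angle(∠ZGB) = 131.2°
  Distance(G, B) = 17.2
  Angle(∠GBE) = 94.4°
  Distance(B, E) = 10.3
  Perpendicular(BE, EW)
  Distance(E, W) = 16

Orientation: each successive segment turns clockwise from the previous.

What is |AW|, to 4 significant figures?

25.27

A is at the origin; AZ runs at -113.0° with length 8.7, so Z = (-3.399, -8.008). ∠AZG = 114.1° gives ZG at -178.9° from the x-axis; with |ZG| = 29.0, G = (-32.39, -8.565). ∠ZGB = 131.2° gives GB at 132.3° from the x-axis; with |GB| = 17.2, B = (-43.97, 4.157). ∠GBE = 94.4° gives BE at 46.70° from the x-axis; with |BE| = 10.3, E = (-36.91, 11.65). The perpendicularity gives EW at right angles to BE, so EW runs at -43.30°; with |EW| = 16.0, W = (-25.26, 0.6795). Then |AW| = |W − A| = 25.27.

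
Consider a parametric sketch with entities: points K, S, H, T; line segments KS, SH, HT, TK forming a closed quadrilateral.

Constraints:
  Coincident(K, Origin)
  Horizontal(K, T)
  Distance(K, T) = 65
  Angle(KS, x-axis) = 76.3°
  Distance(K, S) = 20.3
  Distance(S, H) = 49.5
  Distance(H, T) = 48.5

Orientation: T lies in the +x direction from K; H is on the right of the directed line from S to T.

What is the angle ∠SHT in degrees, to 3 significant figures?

80.5°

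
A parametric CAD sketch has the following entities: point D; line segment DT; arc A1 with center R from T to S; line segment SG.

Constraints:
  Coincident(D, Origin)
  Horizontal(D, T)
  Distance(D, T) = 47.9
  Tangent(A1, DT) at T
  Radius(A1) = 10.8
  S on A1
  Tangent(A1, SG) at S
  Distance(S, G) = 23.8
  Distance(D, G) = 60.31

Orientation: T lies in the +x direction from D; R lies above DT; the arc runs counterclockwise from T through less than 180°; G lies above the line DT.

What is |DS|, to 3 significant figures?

59.7

Checks: |RS| = 10.80 ✓; ∠(RS, SG) = 90.00° ✓; |SG| = 23.80 ✓; |DG| = 60.31 ✓.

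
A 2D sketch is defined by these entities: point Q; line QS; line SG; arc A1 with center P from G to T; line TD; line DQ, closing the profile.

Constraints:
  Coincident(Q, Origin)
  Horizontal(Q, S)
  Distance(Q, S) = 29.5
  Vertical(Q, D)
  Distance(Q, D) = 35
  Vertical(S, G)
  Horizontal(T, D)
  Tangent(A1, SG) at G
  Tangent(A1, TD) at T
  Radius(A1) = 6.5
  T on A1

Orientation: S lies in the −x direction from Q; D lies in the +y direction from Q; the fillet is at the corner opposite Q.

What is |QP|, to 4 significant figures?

36.62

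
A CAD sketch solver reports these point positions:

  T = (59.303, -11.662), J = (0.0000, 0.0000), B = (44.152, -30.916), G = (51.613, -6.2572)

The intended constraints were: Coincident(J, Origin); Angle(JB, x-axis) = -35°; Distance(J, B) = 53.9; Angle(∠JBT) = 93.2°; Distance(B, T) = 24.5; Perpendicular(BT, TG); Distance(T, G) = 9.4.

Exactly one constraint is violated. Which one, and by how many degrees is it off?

Perpendicular(BT, TG) — off by 3.10°.

J = (0.00, 0.00) ✓; JB at -35.00° ✓; |JB| = 53.90 ✓; ∠JBT = 93.20° ✓; |BT| = 24.50 ✓; ∠(BT, TG) = 93.10° ✗; |TG| = 9.399 ✓.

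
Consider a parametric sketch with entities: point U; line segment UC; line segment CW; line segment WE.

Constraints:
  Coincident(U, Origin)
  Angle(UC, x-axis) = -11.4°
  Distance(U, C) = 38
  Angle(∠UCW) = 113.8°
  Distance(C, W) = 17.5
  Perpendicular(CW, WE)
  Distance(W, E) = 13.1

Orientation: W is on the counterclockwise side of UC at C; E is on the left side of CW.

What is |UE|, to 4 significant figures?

39.34

U is at the origin; UC runs at -11.4° with length 38.0, so C = 38.0·(cos -11.4°, sin -11.4°) = (37.25, -7.511). ∠UCW = 113.8°, so CW runs at -11.4° + (180° − 113.8°) = 54.80° from the x-axis; with |CW| = 17.5, W = C + 17.5·(cos 54.80°, sin 54.80°) = (47.34, 6.789). CW is perpendicular to WE; with |WE| = 13.1 on the left of CW, E = W + 13.1·(-0.8171, 0.5764) = (36.63, 14.34). Then |UE| = |E − U| = 39.34.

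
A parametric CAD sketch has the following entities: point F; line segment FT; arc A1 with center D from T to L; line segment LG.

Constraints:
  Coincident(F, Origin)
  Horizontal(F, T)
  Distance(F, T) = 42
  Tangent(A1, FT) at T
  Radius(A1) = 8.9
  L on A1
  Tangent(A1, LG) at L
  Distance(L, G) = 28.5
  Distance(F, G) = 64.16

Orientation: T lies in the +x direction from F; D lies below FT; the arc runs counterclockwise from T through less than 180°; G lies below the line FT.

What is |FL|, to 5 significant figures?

37.826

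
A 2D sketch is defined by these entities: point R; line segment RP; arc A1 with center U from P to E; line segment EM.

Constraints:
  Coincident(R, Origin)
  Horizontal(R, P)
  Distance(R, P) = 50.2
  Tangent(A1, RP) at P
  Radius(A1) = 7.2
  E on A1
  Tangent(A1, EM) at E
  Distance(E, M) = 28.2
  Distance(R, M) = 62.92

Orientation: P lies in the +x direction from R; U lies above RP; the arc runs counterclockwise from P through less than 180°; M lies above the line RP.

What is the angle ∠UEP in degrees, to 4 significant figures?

39.03°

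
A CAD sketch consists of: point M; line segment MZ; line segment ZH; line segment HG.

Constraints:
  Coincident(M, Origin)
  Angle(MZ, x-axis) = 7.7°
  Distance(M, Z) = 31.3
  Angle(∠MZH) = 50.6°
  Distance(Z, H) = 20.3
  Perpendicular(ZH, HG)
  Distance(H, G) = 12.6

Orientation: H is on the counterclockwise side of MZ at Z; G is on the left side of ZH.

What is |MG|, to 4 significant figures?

11.59

M is at the origin; MZ runs at 7.7° with length 31.3, so Z = 31.3·(cos 7.7°, sin 7.7°) = (31.02, 4.194). ∠MZH = 50.6°, so ZH runs at 7.7° + (180° − 50.6°) = 137.1° from the x-axis; with |ZH| = 20.3, H = Z + 20.3·(cos 137.1°, sin 137.1°) = (16.15, 18.01). The perpendicularity gives HG at right angles to ZH; with |HG| = 12.6 on the left of ZH, G = H + 12.6·(-0.6807, -0.7325) = (7.570, 8.782). Then |MG| = |G − M| = 11.59.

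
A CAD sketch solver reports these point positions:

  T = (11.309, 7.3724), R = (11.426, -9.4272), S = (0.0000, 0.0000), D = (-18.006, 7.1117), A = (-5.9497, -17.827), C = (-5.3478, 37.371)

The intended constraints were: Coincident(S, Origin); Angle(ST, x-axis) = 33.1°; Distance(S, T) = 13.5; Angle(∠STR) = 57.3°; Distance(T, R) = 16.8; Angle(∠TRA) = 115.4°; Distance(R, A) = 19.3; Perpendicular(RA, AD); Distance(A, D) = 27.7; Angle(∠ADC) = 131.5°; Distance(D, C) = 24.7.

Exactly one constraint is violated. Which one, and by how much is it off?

Distance(D, C) = 24.7 — off by 8.10.

S = (0.00, 0.00) ✓; ST at 33.10° ✓; |ST| = 13.50 ✓; ∠STR = 57.30° ✓; |TR| = 16.80 ✓; ∠TRA = 115.4° ✓; |RA| = 19.30 ✓; ∠(RA, AD) = 90.00° ✓; |AD| = 27.70 ✓; ∠ADC = 131.5° ✓; |DC| = 32.80 ✗.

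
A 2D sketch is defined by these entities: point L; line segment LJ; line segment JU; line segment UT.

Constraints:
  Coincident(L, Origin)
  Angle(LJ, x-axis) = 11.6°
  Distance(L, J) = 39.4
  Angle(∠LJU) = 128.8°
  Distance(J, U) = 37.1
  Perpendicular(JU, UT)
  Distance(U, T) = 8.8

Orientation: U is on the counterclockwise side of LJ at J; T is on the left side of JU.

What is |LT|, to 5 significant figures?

65.556

∠LJU = 128.8°, so JU runs at 11.6° + (180° − 128.8°) = 62.800° from the x-axis; with |JU| = 37.1, U = J + 37.1·(cos 62.800°, sin 62.800°) = (55.554, 40.920). JU ⟂ UT; with |UT| = 8.8 on the left of JU, T = U + 8.8·(-0.88942, 0.45710) = (47.727, 44.942). Then |LT| = |T − L| = 65.556.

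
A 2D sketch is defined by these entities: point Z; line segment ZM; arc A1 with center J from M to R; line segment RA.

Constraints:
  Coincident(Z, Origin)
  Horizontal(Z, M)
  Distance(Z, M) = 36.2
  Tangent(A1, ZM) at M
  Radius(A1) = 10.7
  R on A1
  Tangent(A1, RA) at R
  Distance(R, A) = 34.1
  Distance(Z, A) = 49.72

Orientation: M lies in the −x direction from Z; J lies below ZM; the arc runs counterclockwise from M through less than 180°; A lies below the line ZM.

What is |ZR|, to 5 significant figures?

47.820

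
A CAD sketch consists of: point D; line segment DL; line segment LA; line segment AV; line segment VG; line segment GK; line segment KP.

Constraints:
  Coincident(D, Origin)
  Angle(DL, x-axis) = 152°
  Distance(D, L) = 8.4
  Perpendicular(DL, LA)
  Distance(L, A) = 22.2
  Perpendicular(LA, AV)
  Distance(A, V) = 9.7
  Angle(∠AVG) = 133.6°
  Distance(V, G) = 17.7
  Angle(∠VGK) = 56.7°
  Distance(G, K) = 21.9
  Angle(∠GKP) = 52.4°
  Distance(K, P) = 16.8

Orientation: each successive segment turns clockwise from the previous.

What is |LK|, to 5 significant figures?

5.4782

D is at the origin; DL runs at 152.0° with length 8.4, so L = (-7.4168, 3.9436). The perpendicularity gives LA at right angles to DL, so LA runs at 62.000°; with |LA| = 22.2, A = (3.0055, 23.545). The perpendicularity gives AV at right angles to LA, so AV runs at -28.000°; with |AV| = 9.7, V = (11.570, 18.991). ∠AVG = 133.6° gives VG at -74.400° from the x-axis; with |VG| = 17.7, G = (16.330, 1.9431). ∠VGK = 56.7° gives GK at 162.30° from the x-axis; with |GK| = 21.9, K = (-4.5333, 8.6015). Then |LK| = |K − L| = 5.4782.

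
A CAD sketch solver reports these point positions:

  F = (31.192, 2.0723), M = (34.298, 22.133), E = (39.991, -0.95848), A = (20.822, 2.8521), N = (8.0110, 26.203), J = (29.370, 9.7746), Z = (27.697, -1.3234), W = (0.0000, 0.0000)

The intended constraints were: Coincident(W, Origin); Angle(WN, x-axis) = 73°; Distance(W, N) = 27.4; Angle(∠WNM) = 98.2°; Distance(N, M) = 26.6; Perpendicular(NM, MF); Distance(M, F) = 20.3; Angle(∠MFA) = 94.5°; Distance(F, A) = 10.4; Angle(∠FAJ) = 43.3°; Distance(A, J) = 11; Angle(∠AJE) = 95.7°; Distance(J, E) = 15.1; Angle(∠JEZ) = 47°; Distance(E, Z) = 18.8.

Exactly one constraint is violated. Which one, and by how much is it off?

Distance(E, Z) = 18.8 — off by 6.50.

W = (0.00, 0.00) ✓; WN at 73.00° ✓; |WN| = 27.40 ✓; ∠WNM = 98.20° ✓; |NM| = 26.60 ✓; ∠(NM, MF) = 90.00° ✓; |MF| = 20.30 ✓; ∠MFA = 94.50° ✓; |FA| = 10.40 ✓; ∠FAJ = 43.30° ✓; |AJ| = 11.00 ✓; ∠AJE = 95.70° ✓; |JE| = 15.10 ✓; ∠JEZ = 47.00° ✓; |EZ| = 12.30 ✗.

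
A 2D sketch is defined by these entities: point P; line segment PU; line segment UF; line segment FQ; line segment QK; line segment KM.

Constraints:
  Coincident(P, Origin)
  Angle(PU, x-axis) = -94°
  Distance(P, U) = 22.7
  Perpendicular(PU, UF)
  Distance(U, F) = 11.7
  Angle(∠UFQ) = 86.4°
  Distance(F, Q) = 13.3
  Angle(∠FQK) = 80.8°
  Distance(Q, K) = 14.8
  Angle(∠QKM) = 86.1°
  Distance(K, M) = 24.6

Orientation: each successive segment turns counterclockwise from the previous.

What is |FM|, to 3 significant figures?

15.9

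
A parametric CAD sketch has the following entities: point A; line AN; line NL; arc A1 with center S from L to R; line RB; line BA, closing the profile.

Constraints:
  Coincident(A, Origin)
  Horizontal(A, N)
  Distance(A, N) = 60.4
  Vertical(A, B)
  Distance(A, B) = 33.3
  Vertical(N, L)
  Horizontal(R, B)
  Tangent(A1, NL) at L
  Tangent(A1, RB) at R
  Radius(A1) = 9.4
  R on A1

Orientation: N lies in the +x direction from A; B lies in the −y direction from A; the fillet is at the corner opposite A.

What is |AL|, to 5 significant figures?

64.957

A is at the origin; AN is horizontal with |AN| = 60.4 and N on the +x side, so N = (60.400, 0.0000). A and B share the same x with |AB| = 33.3 and B on the −y side, so B = (0.0000, -33.300). The virtual corner opposite A is at (60.400, -33.300). The tangent condition forces SL to be normal to NL and the tangent condition forces SR to be normal to RB, with radius 9.4, so the center S sits 9.4 in from both sides at S = (51.000, -23.900). That places the tangent points at L = (60.400, -23.900) on NL and R = (51.000, -33.300) on RB. Then |AL| = |L − A| = 64.957.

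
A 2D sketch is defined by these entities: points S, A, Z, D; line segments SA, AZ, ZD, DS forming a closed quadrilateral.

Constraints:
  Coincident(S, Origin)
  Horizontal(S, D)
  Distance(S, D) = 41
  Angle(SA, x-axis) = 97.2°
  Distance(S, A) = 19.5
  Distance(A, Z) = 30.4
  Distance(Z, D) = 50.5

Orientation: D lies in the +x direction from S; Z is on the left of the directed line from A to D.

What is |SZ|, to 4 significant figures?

46.46

Checks: |AZ| = 30.40 ✓; |ZD| = 50.50 ✓.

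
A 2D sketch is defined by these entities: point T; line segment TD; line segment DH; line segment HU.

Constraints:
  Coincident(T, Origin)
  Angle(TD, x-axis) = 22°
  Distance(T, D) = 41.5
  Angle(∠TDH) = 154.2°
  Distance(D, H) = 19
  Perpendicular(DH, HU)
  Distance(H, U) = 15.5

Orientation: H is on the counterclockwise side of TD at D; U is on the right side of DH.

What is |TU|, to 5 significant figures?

65.599

T is at the origin; TD runs at 22.0° with length 41.5, so D = 41.5·(cos 22.0°, sin 22.0°) = (38.478, 15.546). ∠TDH = 154.2°, so DH runs at 22.0° + (180° − 154.2°) = 47.800° from the x-axis; with |DH| = 19.0, H = D + 19.0·(cos 47.800°, sin 47.800°) = (51.241, 29.621). DH ⟂ HU; with |HU| = 15.5 on the right of DH, U = H + 15.5·(0.74080, -0.67172) = (62.723, 19.210). Then |TU| = |U − T| = 65.599.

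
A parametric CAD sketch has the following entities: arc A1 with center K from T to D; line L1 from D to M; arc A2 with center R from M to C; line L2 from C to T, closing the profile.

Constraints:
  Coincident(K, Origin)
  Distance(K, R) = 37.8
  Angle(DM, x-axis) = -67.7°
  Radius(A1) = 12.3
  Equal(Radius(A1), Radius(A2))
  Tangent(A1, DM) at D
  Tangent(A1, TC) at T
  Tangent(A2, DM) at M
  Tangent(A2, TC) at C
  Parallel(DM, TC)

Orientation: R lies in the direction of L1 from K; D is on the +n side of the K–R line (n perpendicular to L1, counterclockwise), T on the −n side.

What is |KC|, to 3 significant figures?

39.8

Tangency of A1 to both parallel lines with radius 12.3 puts D and T at K ± 12.3·n: D = (11.4, 4.67), T = (-11.4, -4.67). Equal radii place M and C the same way about R: M = R + 12.3·n = (25.7, -30.3), C = R − 12.3·n = (2.96, -39.6). Then |KC| = |C − K| = 39.8.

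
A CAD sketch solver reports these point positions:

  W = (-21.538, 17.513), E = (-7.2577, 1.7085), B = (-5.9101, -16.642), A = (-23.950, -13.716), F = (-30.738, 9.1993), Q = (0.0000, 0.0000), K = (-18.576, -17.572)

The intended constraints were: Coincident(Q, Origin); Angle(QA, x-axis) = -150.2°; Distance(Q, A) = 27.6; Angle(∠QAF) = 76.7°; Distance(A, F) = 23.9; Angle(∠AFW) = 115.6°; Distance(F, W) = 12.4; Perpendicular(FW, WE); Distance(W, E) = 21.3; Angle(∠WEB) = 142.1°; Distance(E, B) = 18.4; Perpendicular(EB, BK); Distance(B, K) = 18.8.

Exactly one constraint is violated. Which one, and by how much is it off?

Distance(B, K) = 18.8 — off by 6.10.

Q = (0.00, 0.00) ✓; QA at -150.2° ✓; |QA| = 27.60 ✓; ∠QAF = 76.70° ✓; |AF| = 23.90 ✓; ∠AFW = 115.6° ✓; |FW| = 12.40 ✓; ∠(FW, WE) = 90.00° ✓; |WE| = 21.30 ✓; ∠WEB = 142.1° ✓; |EB| = 18.40 ✓; ∠(EB, BK) = 90.00° ✓; |BK| = 12.70 ✗.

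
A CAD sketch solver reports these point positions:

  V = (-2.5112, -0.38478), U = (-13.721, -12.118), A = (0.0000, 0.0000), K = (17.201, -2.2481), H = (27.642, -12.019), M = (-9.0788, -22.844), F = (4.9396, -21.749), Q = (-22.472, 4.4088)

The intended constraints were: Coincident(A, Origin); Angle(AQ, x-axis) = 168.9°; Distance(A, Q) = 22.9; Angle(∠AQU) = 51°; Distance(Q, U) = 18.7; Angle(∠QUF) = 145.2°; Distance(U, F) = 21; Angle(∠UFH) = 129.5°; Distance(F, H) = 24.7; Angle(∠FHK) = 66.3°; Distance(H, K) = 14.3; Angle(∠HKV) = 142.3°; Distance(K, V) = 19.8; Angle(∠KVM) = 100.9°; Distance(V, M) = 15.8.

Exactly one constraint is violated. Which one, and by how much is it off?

Distance(V, M) = 15.8 — off by 7.60.

A = (0.00, 0.00) ✓; AQ at 168.9° ✓; |AQ| = 22.90 ✓; ∠AQU = 51.00° ✓; |QU| = 18.70 ✓; ∠QUF = 145.2° ✓; |UF| = 21.00 ✓; ∠UFH = 129.5° ✓; |FH| = 24.70 ✓; ∠FHK = 66.30° ✓; |HK| = 14.30 ✓; ∠HKV = 142.3° ✓; |KV| = 19.80 ✓; ∠KVM = 100.9° ✓; |VM| = 23.40 ✗.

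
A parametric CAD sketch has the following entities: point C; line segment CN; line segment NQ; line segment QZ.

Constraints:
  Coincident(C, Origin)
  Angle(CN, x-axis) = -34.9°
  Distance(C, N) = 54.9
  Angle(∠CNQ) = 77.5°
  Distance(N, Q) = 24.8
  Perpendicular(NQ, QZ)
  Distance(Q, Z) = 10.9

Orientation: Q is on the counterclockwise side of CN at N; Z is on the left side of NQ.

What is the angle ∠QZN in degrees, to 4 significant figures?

66.27°

C is at the origin; CN runs at -34.9° with length 54.9, so N = 54.9·(cos -34.9°, sin -34.9°) = (45.03, -31.41). ∠CNQ = 77.5°, so NQ runs at -34.9° + (180° − 77.5°) = 67.60° from the x-axis; with |NQ| = 24.8, Q = N + 24.8·(cos 67.60°, sin 67.60°) = (54.48, -8.482). NQ ⟂ QZ; with |QZ| = 10.9 on the left of NQ, Z = Q + 10.9·(-0.9245, 0.3811) = (44.40, -4.328). Then cos ∠QZN = ZQ·ZN / (|ZQ||ZN|), giving 66.27°.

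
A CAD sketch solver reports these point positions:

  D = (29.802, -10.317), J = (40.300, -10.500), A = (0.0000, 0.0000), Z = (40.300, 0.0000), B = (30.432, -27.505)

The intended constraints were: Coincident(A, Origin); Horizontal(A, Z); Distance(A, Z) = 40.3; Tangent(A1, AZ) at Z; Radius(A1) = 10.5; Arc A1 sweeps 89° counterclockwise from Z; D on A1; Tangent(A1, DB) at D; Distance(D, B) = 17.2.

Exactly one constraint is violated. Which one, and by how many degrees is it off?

Tangent(A1, DB) at D — off by 3.10°.

A = (0.00, 0.00) ✓; A.y = 0.00, Z.y = 0.00 ✓; |AZ| = 40.30 ✓; ∠(JZ, ZA) = 90.00° ✓; |JZ| = 10.50 ✓; bearing(J→D) − bearing(J→Z) = 89.00° ✓; |JD| = 10.50 ✓; ∠(JD, DB) = 86.90° ✗; |DB| = 17.20 ✓.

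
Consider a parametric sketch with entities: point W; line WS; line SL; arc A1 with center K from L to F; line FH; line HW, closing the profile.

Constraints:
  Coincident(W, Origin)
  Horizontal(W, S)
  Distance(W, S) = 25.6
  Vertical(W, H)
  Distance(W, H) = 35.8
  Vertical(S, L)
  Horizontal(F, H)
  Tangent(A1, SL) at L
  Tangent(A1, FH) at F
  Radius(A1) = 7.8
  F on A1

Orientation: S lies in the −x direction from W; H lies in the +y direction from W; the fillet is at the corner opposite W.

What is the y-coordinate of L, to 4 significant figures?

28.00

The virtual corner opposite W is at (-25.60, 35.80). Tangency of A1 to SL means the radius KL is perpendicular to SL and the tangent condition forces KF to be normal to FH, with radius 7.8, so the center K sits 7.8 in from both sides at K = (-17.80, 28.00). That places the tangent points at L = (-25.60, 28.00) on SL and F = (-17.80, 35.80) on FH. So L.y = 28.00.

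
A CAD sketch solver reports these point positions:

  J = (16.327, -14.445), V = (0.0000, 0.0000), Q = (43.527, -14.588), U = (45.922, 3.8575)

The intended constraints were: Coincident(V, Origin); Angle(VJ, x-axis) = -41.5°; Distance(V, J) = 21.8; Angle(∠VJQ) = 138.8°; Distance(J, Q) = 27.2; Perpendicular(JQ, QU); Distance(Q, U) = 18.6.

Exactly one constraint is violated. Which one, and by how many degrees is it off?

Perpendicular(JQ, QU) — off by 7.10°.

V = (0.00, 0.00) ✓; VJ at -41.50° ✓; |VJ| = 21.80 ✓; ∠VJQ = 138.8° ✓; |JQ| = 27.20 ✓; ∠(JQ, QU) = 82.90° ✗; |QU| = 18.60 ✓.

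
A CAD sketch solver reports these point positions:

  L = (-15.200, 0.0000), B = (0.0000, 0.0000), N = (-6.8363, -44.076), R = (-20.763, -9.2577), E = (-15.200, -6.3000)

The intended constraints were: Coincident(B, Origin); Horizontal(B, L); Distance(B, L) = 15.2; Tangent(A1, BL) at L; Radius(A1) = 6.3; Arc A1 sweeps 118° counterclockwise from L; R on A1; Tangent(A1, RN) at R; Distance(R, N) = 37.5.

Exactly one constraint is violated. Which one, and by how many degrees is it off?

Tangent(A1, RN) at R — off by 6.20°.

B = (0.00, 0.00) ✓; B.y = 0.00, L.y = 0.00 ✓; |BL| = 15.20 ✓; ∠(EL, LB) = 90.00° ✓; |EL| = 6.300 ✓; bearing(E→R) − bearing(E→L) = 118.0° ✓; |ER| = 6.300 ✓; ∠(ER, RN) = 96.20° ✗; |RN| = 37.50 ✓.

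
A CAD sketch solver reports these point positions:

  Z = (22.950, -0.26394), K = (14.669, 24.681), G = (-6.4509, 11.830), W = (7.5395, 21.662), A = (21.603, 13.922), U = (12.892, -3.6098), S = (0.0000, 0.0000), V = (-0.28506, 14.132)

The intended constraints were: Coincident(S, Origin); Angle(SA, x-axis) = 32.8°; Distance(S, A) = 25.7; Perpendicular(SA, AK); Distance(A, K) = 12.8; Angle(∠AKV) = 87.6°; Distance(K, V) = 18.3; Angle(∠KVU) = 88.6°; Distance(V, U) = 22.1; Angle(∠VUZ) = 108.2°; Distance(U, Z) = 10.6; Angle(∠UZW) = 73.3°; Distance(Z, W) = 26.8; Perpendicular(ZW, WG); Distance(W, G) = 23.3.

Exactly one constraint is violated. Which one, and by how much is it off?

Distance(W, G) = 23.3 — off by 6.20.

S = (0.00, 0.00) ✓; SA at 32.80° ✓; |SA| = 25.70 ✓; ∠(SA, AK) = 90.00° ✓; |AK| = 12.80 ✓; ∠AKV = 87.60° ✓; |KV| = 18.30 ✓; ∠KVU = 88.60° ✓; |VU| = 22.10 ✓; ∠VUZ = 108.2° ✓; |UZ| = 10.60 ✓; ∠UZW = 73.30° ✓; |ZW| = 26.80 ✓; ∠(ZW, WG) = 90.00° ✓; |WG| = 17.10 ✗.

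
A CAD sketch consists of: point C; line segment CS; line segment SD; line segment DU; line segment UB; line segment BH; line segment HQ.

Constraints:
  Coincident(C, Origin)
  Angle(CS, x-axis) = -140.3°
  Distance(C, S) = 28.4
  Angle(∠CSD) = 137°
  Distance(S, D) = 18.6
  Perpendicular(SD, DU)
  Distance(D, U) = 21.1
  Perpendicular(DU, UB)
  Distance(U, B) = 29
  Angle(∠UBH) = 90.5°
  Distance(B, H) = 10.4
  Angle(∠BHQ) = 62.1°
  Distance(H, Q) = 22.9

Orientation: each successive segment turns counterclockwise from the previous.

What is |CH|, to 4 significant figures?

13.45

C is at the origin; CS runs at -140.3° with length 28.4, so S = (-21.85, -18.14). ∠CSD = 137.0° gives SD at -97.30° from the x-axis; with |SD| = 18.6, D = (-24.21, -36.59). The perpendicularity gives DU at right angles to SD, so DU runs at -7.300°; with |DU| = 21.1, U = (-3.285, -39.27). DU is perpendicular to UB, so UB runs at 82.70°; with |UB| = 29.0, B = (0.3995, -10.51). ∠UBH = 90.5° gives BH at 172.2° from the x-axis; with |BH| = 10.4, H = (-9.904, -9.095). Then |CH| = |H − C| = 13.45.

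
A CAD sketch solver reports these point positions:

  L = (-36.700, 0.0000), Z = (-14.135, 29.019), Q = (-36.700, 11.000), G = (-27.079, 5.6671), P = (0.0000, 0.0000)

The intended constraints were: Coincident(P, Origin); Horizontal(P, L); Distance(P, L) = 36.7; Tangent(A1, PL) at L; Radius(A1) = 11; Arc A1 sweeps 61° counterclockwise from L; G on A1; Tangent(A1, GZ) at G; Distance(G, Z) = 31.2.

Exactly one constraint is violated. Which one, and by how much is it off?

Distance(G, Z) = 31.2 — off by 4.50.

P = (0.00, 0.00) ✓; P.y = 0.00, L.y = 0.00 ✓; |PL| = 36.70 ✓; ∠(QL, LP) = 90.00° ✓; |QL| = 11.00 ✓; bearing(Q→G) − bearing(Q→L) = 61.00° ✓; |QG| = 11.00 ✓; ∠(QG, GZ) = 90.00° ✓; |GZ| = 26.70 ✗.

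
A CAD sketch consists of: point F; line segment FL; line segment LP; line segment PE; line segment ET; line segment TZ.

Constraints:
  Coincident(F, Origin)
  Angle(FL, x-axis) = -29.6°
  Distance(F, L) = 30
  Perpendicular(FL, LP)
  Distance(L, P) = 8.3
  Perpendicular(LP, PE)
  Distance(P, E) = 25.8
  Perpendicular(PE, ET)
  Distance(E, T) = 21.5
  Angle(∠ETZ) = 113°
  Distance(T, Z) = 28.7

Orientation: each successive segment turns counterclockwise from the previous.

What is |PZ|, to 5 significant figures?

32.720

F is at the origin; FL runs at -29.6° with length 30.0, so L = (26.085, -14.818). FL is perpendicular to LP, so LP runs at 60.400°; with |LP| = 8.3, P = (30.185, -7.6014). LP is perpendicular to PE, so PE runs at 150.40°; with |PE| = 25.8, E = (7.7516, 5.1423). PE ⟂ ET, so ET runs at -119.60°; with |ET| = 21.5, T = (-2.8682, -13.552). ∠ETZ = 113.0° gives TZ at -52.600° from the x-axis; with |TZ| = 28.7, Z = (14.564, -36.352). Then |PZ| = |Z − P| = 32.720.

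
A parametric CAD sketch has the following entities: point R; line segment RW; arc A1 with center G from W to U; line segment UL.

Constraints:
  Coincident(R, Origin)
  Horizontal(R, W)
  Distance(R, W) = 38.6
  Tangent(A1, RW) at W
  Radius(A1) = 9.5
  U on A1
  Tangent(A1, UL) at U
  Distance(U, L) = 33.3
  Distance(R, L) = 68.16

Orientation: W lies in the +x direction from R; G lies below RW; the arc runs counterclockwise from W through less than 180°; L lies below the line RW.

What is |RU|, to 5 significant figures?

35.735

Checks: |GU| = 9.500 ✓; ∠(GU, UL) = 90.00° ✓; |UL| = 33.30 ✓; |RL| = 68.16 ✓.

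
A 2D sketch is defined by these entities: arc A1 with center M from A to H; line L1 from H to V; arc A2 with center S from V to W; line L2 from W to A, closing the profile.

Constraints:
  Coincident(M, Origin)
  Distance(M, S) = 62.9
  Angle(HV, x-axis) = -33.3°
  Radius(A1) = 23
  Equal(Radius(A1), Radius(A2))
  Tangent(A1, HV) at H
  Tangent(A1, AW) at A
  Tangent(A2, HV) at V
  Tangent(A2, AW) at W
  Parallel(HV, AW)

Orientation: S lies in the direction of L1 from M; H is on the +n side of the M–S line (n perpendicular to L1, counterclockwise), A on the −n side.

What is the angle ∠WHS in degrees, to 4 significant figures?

16.09°

The slot axis is L1's direction at -33.3°, so u = (cos -33.3°, sin -33.3°) = (0.8358, -0.5490) and n = (−sin -33.3°, cos -33.3°) = (0.5490, 0.8358). M is at the origin and S lies 62.9 along u from M, so S = 62.9·u = (52.57, -34.53). Tangency of A1 to both parallel lines with radius 23.0 puts H and A at M ± 23.0·n: H = (12.63, 19.22), A = (-12.63, -19.22). Equal radii place V and W the same way about S: V = S + 23.0·n = (65.20, -15.31), W = S − 23.0·n = (39.94, -53.76). Then cos ∠WHS = HW·HS / (|HW||HS|), giving 16.09°.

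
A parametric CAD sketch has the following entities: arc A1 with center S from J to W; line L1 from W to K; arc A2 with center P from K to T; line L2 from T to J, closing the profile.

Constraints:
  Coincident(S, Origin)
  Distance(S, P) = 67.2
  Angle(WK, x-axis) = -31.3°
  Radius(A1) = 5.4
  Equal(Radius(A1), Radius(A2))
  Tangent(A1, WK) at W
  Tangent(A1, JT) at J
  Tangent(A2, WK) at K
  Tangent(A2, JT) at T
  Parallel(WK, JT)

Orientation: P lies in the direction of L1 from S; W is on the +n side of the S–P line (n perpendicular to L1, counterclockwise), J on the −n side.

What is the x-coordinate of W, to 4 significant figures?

2.805

The slot axis is L1's direction at -31.3°, so u = (cos -31.3°, sin -31.3°) = (0.8545, -0.5195) and n = (−sin -31.3°, cos -31.3°) = (0.5195, 0.8545). S is at the origin and P lies 67.2 along u from S, so P = 67.2·u = (57.42, -34.91). Tangency of A1 to both parallel lines with radius 5.4 puts W and J at S ± 5.4·n: W = (2.805, 4.614), J = (-2.805, -4.614). So W.x = 2.805.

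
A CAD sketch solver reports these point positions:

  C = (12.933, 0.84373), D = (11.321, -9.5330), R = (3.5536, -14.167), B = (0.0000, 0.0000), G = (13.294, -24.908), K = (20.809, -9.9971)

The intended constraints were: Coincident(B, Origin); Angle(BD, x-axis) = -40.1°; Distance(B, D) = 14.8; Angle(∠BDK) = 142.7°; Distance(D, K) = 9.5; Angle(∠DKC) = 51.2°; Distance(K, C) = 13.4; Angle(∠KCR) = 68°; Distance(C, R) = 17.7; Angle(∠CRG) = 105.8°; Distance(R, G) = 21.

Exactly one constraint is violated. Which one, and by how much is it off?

Distance(R, G) = 21 — off by 6.50.

B = (0.00, 0.00) ✓; BD at -40.10° ✓; |BD| = 14.80 ✓; ∠BDK = 142.7° ✓; |DK| = 9.499 ✓; ∠DKC = 51.20° ✓; |KC| = 13.40 ✓; ∠KCR = 68.00° ✓; |CR| = 17.70 ✓; ∠CRG = 105.8° ✓; |RG| = 14.50 ✗.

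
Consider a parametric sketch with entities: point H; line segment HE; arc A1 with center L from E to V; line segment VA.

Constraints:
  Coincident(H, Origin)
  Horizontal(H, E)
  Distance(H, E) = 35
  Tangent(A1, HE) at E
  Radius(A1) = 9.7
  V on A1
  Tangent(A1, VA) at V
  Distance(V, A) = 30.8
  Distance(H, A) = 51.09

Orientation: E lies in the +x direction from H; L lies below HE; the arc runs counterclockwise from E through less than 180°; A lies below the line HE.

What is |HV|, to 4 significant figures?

27.70

Checks: ∠(LE, EH) = 90.00° ✓; |LE| = 9.700 ✓; |LV| = 9.700 ✓; ∠(LV, VA) = 90.00° ✓; |VA| = 30.80 ✓; |HA| = 51.09 ✓.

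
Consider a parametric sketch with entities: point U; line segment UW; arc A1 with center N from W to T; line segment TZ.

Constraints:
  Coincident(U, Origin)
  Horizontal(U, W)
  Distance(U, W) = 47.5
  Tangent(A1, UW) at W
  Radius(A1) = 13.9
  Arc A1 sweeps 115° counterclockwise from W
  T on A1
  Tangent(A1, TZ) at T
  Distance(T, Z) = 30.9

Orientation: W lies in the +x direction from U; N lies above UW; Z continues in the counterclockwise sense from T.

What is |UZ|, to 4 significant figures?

67.05

U is at the origin; UW is horizontal with |UW| = 47.5 and W on the +x side, so W = (47.50, 0.000). Since A1 is tangent to UW there, NW ⟂ UW, so N = W + (0, 13.9) = (47.50, 13.90). On A1, W sits at bearing -90° from N; a 115° counterclockwise sweep puts T at bearing 25°, so T = N + 13.9·(cos 25°, sin 25°) = (60.10, 19.77). The tangent condition forces NT to be normal to TZ, so TZ runs along (−sin 25°, cos 25°); with |TZ| = 30.9, Z = (47.04, 47.78). Then |UZ| = |Z − U| = 67.05.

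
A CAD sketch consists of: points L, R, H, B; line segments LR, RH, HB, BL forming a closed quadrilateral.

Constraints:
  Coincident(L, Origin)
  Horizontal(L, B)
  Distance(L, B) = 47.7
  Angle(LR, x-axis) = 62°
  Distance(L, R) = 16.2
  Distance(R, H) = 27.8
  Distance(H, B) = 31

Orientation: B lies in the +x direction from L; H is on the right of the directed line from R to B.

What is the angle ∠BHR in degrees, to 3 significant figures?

92.6°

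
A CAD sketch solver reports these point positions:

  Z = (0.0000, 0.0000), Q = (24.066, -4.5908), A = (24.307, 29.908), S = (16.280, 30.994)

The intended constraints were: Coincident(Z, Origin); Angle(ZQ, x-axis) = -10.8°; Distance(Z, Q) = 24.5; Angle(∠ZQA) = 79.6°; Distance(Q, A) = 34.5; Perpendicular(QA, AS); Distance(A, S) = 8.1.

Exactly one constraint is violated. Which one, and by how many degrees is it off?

Perpendicular(QA, AS) — off by 7.30°.

Z = (0.00, 0.00) ✓; ZQ at -10.80° ✓; |ZQ| = 24.50 ✓; ∠ZQA = 79.60° ✓; |QA| = 34.50 ✓; ∠(QA, AS) = 82.70° ✗; |AS| = 8.100 ✓.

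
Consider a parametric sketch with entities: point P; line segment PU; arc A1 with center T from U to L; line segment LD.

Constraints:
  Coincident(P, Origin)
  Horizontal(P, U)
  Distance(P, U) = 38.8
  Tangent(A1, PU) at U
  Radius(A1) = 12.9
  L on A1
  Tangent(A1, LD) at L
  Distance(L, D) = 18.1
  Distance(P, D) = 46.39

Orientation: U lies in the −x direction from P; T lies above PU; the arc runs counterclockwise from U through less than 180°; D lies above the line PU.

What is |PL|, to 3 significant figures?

31.2

Checks: |PU| = 38.80 ✓; |TL| = 12.90 ✓; ∠(TL, LD) = 90.00° ✓; |LD| = 18.10 ✓; |PD| = 46.39 ✓.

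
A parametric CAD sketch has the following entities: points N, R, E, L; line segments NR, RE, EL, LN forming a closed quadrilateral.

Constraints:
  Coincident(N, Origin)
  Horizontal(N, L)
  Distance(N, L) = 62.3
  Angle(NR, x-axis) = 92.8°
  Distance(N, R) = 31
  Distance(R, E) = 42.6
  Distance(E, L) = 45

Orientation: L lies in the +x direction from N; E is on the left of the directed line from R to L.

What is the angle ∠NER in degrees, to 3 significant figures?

33.1°

Checks: |RE| = 42.60 ✓; |EL| = 45.00 ✓.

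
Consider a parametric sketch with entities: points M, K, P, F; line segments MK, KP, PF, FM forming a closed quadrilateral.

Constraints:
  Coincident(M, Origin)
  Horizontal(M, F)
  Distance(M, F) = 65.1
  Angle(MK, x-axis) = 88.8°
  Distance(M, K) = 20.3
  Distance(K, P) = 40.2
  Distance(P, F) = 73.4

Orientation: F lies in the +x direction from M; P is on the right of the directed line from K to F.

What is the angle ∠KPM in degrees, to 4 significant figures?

7.553°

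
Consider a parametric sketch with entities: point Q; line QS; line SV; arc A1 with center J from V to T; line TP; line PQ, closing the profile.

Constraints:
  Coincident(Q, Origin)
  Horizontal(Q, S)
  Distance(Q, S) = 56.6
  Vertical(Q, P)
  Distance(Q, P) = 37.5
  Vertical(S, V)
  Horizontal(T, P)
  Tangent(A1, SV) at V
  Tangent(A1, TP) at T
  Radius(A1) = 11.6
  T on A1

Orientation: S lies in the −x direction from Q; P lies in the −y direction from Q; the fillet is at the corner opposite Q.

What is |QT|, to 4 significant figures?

58.58

Q is at the origin; QS is horizontal with |QS| = 56.6 and S on the −x side, so S = (-56.60, 0.000). QP is vertical with |QP| = 37.5 and P on the −y side, so P = (0.000, -37.50). The virtual corner opposite Q is at (-56.60, -37.50). Since A1 is tangent to SV there, JV ⟂ SV and the tangent condition forces JT to be normal to TP, with radius 11.6, so the center J sits 11.6 in from both sides at J = (-45.00, -25.90). That places the tangent points at V = (-56.60, -25.90) on SV and T = (-45.00, -37.50) on TP. Then |QT| = |T − Q| = 58.58.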